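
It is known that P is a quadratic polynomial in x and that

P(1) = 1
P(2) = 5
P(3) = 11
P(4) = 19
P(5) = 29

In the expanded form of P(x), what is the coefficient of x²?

Write P(x) = ax² + bx + c; the 5 given values yield a linear system in the 3 coefficients.
Solving, P(x) = x² + x - 1.
The coefficient of x² is 1.

1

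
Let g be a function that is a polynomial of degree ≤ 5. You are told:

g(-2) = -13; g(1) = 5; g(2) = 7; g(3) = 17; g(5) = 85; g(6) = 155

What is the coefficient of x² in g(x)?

-2

Write g(x) = ax^5 + bx^4 + cx³ + dx² + ex + p; the 6 given values yield a linear system in the 6 coefficients.
Solving, the top 2 coefficients vanish, and g(x) = x³ - 2x² + x + 5.
The coefficient of x² is -2.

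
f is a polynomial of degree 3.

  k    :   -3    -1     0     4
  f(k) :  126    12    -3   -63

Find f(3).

-24

Write f(k) = ak³ + bk² + ck + d; the 4 given values yield a linear system in the 4 coefficients.
Solving, f(k) = -2k³ + 6k² - 7k - 3.
Then f(3) = -24.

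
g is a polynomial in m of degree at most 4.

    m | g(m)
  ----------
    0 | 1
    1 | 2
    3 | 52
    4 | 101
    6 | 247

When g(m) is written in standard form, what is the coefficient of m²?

Write g(m) = am^4 + bm³ + cm² + dm + e; the 5 given values yield a linear system in the 5 coefficients.
Solving, the top 2 coefficients vanish, and g(m) = 8m² - 7m + 1.
The coefficient of m² is 8.

8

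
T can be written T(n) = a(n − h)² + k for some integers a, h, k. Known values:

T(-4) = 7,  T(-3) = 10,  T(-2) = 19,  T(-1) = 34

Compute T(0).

First differences 3, 9, 15; second difference 6 = 2a, so a = 3.
Expanding, the n-coefficient is −2ah = -6h; matching it to the data gives h = -4, and then k = 7.
So T(n) = 3(n + 4)² + 7.
T(0) = 3·4² + 7 = 55.

55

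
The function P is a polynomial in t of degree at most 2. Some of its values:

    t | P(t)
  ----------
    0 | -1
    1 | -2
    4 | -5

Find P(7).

-8

Write P(t) = at² + bt + c; the 3 given values yield a linear system in the 3 coefficients.
Solving, the leading coefficient vanishes, and P(t) = -t - 1.
Then P(7) = -8.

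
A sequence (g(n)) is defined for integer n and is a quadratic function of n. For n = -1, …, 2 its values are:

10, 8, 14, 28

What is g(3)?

First differences: -2, 6, 14. Second differences: 8, 8.
Level-2 differences are constant, so g has degree 2.
Fitting a degree-2 polynomial gives g(n) = 4n² + 2n + 8.
Then g(3) = 50.

50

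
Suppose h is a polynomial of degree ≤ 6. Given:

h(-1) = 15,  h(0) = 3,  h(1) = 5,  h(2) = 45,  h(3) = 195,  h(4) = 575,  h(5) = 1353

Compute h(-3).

225

First differences: -12, 2, 40, 150, 380, 778. Second differences: 14, 38, 110, 230, 398. Third differences: 24, 72, 120, 168. Fourth differences: 48, 48, 48.
Level-4 differences are constant, so h has degree 4.
Fitting a degree-4 polynomial gives h(x) = 2x^4 + 5x² - 5x + 3.
Then h(-3) = 225.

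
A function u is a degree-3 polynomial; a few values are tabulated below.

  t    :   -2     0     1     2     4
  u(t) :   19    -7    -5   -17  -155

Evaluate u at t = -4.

Write u(t) = at³ + bt² + ct + d; the 5 given values yield a linear system in the 4 coefficients.
Solving, u(t) = -3t³ + 2t² + 3t - 7.
Then u(-4) = 205.

205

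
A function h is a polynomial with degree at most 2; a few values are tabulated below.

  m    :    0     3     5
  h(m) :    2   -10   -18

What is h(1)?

Write h(m) = am² + bm + c; the 3 given values yield a linear system in the 3 coefficients.
Solving, the leading coefficient vanishes, and h(m) = -4m + 2.
Then h(1) = -2.

-2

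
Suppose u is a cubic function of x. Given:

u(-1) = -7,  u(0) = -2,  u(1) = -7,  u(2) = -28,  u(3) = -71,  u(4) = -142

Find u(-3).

-23

First differences: 5, -5, -21, -43, -71. Second differences: -10, -16, -22, -28. Third differences: -6, -6, -6.
Level-3 differences are constant, so u has degree 3.
Fitting a degree-3 polynomial gives u(x) = -x³ - 5x² + x - 2.
Then u(-3) = -23.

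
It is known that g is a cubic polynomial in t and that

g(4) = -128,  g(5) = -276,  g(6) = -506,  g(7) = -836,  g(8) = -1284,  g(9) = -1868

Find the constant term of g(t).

4

Write g(t) = at³ + bt² + ct + d; the 6 given values yield a linear system in the 4 coefficients.
Solving, g(t) = -3t³ + 4t² - t + 4.
The constant term is g(0) = 4.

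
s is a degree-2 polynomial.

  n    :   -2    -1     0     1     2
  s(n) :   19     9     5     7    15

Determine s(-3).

Write s(n) = an² + bn + c; the 5 given values yield a linear system in the 3 coefficients.
Solving, s(n) = 3n² - n + 5.
Then s(-3) = 35.

35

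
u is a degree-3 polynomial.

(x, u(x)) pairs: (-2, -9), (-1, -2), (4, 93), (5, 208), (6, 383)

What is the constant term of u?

Write u(x) = ax³ + bx² + cx + d; the 5 given values yield a linear system in the 4 coefficients.
Solving, u(x) = 2x³ - 7x - 7.
The constant term is u(0) = -7.

-7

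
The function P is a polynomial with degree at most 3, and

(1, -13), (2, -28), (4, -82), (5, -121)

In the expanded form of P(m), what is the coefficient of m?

Write P(m) = am³ + bm² + cm + d; the 4 given values yield a linear system in the 4 coefficients.
Solving, the leading coefficient vanishes, and P(m) = -4m² - 3m - 6.
The coefficient of m is -3.

-3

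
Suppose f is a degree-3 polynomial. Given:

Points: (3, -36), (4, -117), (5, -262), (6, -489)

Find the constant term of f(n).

3

Write f(n) = an³ + bn² + cn + d; the 4 given values yield a linear system in the 4 coefficients.
Solving, f(n) = -3n³ + 4n² + 2n + 3.
The constant term is f(0) = 3.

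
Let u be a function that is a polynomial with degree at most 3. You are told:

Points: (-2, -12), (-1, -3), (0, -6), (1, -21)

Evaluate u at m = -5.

First differences: 9, -3, -15. Second differences: -12, -12.
Level-2 differences are constant, so u has degree 2.
Fitting a degree-2 polynomial gives u(m) = -6m² - 9m - 6.
Then u(-5) = -111.

-111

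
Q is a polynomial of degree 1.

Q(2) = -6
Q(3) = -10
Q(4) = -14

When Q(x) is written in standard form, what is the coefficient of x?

-4

First differences: -4, -4.
Level-1 differences are constant, so Q has degree 1.
Fitting a degree-1 polynomial gives Q(x) = -4x + 2.
The coefficient of x is -4.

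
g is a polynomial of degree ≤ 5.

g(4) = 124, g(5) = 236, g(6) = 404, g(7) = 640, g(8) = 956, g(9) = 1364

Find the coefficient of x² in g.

First differences: 112, 168, 236, 316, 408. Second differences: 56, 68, 80, 92. Third differences: 12, 12, 12.
Level-3 differences are constant, so g has degree 3.
Fitting a degree-3 polynomial gives g(x) = 2x³ - 2x² + 8x - 4.
The coefficient of x² is -2.

-2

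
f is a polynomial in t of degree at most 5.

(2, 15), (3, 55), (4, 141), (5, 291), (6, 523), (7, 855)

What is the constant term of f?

First differences: 40, 86, 150, 232, 332. Second differences: 46, 64, 82, 100. Third differences: 18, 18, 18.
Level-3 differences are constant, so f has degree 3.
Fitting a degree-3 polynomial gives f(t) = 3t³ - 4t² + 3t + 1.
The constant term is f(0) = 1.

1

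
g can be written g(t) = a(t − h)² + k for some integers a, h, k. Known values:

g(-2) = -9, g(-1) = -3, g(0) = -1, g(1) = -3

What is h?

First differences 6, 2, -2; second difference -4 = 2a, so a = -2.
Expanding, the t-coefficient is −2ah = 4h; matching it to the data gives h = 0, and then k = -1.
So g(t) = -2(t + 0)² − 1.
Hence h = 0.

0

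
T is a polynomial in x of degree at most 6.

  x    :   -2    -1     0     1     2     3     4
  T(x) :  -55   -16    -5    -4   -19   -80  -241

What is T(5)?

-580

First differences: 39, 11, 1, -15, -61, -161. Second differences: -28, -10, -16, -46, -100. Third differences: 18, -6, -30, -54. Fourth differences: -24, -24, -24.
Level-4 differences are constant, so T has degree 4.
Fitting a degree-4 polynomial gives T(x) = -x^4 + x³ - 4x² + 5x - 5.
Then T(5) = -580.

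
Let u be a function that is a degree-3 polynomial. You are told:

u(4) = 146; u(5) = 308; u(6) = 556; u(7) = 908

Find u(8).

Write u(x) = ax³ + bx² + cx + d; the 4 given values yield a linear system in the 4 coefficients.
Solving, u(x) = 3x³ - 2x² - 3x - 2.
Then u(8) = 1382.

1382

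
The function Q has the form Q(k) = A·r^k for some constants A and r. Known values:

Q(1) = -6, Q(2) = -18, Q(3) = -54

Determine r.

3

Consecutive ratio: -18/(-6) = 3, and -54/(-18) = 3, so r = 3.
Then A·3^1 = -6 gives A = -2, and Q(k) = -2·3^k.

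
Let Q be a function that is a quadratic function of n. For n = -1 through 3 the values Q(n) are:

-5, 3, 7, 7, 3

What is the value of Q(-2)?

-17

First differences: 8, 4, 0, -4. Second differences: -4, -4, -4.
Level-2 differences are constant, so Q has degree 2.
Fitting a degree-2 polynomial gives Q(n) = -2n² + 6n + 3.
Then Q(-2) = -17.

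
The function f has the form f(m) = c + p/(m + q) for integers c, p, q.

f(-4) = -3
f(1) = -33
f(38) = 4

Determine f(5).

15

(f(m) − c)(m + q) = p for each data point; the three points give a linear system in c and q, then p follows.
Solving: c = 3, q = -2, p = 36, so f(m) = 3 + 36/(m − 2).
Then f(5) = 3 + 36/3 = 15.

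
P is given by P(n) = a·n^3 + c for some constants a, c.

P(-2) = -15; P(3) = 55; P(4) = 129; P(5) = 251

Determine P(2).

From P(-2) = -15 and P(3) = 55: -8a + c = -15 and 27a + c = 55.
Subtracting: 35a = 70, so a = 2; then c = -15 − 2·(-8) = 1.
So P(n) = 2n³ + 1, and P(2) = 17.

17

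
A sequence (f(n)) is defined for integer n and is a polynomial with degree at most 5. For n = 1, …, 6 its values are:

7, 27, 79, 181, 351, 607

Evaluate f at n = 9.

2071

First differences: 20, 52, 102, 170, 256. Second differences: 32, 50, 68, 86. Third differences: 18, 18, 18.
Level-3 differences are constant, so f has degree 3.
Fitting a degree-3 polynomial gives f(n) = 3n³ - 2n² + 5n + 1.
Then f(9) = 2071.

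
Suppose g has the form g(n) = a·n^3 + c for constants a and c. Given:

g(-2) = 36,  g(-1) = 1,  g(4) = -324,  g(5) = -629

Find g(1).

From g(-2) = 36 and g(-1) = 1: -8a + c = 36 and -1a + c = 1.
Subtracting: 7a = -35, so a = -5; then c = 36 − (-5)·(-8) = -4.
So g(n) = -5n³ − 4, and g(1) = -9.

-9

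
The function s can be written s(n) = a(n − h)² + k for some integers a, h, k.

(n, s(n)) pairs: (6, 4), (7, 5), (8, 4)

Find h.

7

First differences 1, -1; second difference -2 = 2a, so a = -1.
Expanding, the n-coefficient is −2ah = 2h; matching it to the data gives h = 7, and then k = 5.
So s(n) = -1(n − 7)² + 5.
Hence h = 7.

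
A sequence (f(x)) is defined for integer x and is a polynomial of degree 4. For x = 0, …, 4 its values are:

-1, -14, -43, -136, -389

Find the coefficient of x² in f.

Write f(x) = ax^4 + bx³ + cx² + dx + e; the 5 given values yield a linear system in the 5 coefficients.
Solving, f(x) = -2x^4 + 4x³ - 6x² - 9x - 1.
The coefficient of x² is -6.

-6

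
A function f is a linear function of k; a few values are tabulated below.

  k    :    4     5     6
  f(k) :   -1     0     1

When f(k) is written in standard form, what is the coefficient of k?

Write f(k) = ak + b; the 3 given values yield a linear system in the 2 coefficients.
Solving, f(k) = k - 5.
The coefficient of k is 1.

1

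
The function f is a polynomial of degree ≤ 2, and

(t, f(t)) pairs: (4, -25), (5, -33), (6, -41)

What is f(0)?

7

First differences: -8, -8.
Level-1 differences are constant, so f has degree 1.
Fitting a degree-1 polynomial gives f(t) = -8t + 7.
The constant term is f(0) = 7.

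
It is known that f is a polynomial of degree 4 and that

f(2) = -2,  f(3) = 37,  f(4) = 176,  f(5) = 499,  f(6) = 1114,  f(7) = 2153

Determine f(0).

4

First differences: 39, 139, 323, 615, 1039. Second differences: 100, 184, 292, 424. Third differences: 84, 108, 132. Fourth differences: 24, 24.
Level-4 differences are constant, so f has degree 4.
Fitting a degree-4 polynomial gives f(t) = t^4 - 5t² - t + 4.
Then f(0) = 4.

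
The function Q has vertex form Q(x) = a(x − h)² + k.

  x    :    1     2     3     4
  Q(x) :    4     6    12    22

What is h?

First differences 2, 6, 10; second difference 4 = 2a, so a = 2.
Expanding, the x-coefficient is −2ah = -4h; matching it to the data gives h = 1, and then k = 4.
So Q(x) = 2(x − 1)² + 4.
Hence h = 1.

1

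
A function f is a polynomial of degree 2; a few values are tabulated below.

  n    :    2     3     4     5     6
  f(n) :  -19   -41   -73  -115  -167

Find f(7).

First differences: -22, -32, -42, -52. Second differences: -10, -10, -10.
Level-2 differences are constant, so f has degree 2.
Fitting a degree-2 polynomial gives f(n) = -5n² + 3n - 5.
Then f(7) = -229.

-229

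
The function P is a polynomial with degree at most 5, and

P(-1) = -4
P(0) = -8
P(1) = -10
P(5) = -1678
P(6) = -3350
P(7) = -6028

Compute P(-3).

-38

Write P(n) = an^5 + bn^4 + cn³ + dn² + en + p; the 6 given values yield a linear system in the 6 coefficients.
Solving, the leading coefficient vanishes, and P(n) = -2n^4 - 4n³ + 3n² + n - 8.
Then P(-3) = -38.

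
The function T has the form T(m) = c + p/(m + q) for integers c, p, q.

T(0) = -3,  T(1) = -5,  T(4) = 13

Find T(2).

(T(m) − c)(m + q) = p for each data point; the three points give a linear system in c and q, then p follows.
Solving: c = 1, q = -3, p = 12, so T(m) = 1 + 12/(m − 3).
Then T(2) = 1 + 12/(-1) = -11.

-11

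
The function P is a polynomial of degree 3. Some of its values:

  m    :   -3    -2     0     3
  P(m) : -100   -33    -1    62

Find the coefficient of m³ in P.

3

Write P(m) = am³ + bm² + cm + d; the 4 given values yield a linear system in the 4 coefficients.
Solving, P(m) = 3m³ - 2m² - 1.
The coefficient of m³ is 3.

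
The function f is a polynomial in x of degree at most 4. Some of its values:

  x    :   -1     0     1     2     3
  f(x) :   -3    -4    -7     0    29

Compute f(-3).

First differences: -1, -3, 7, 29. Second differences: -2, 10, 22. Third differences: 12, 12.
Level-3 differences are constant, so f has degree 3.
Fitting a degree-3 polynomial gives f(x) = 2x³ - x² - 4x - 4.
Then f(-3) = -55.

-55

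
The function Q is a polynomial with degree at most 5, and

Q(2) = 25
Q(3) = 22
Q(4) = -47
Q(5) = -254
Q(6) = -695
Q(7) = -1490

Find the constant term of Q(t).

First differences: -3, -69, -207, -441, -795. Second differences: -66, -138, -234, -354. Third differences: -72, -96, -120. Fourth differences: -24, -24.
Level-4 differences are constant, so Q has degree 4.
Fitting a degree-4 polynomial gives Q(t) = -t^4 + 2t³ + 4t² + 4t + 1.
The constant term is Q(0) = 1.

1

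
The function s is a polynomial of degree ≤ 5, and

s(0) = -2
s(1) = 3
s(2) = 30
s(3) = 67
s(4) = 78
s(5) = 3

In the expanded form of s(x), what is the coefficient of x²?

6

Write s(x) = ax^5 + bx^4 + cx³ + dx² + ex + p; the 6 given values yield a linear system in the 6 coefficients.
Solving, the leading coefficient vanishes, and s(x) = -x^4 + 4x³ + 6x² - 4x - 2.
The coefficient of x² is 6.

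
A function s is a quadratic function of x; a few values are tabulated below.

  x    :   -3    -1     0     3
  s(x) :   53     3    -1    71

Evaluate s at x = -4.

99

Write s(x) = ax² + bx + c; the 4 given values yield a linear system in the 3 coefficients.
Solving, s(x) = 7x² + 3x - 1.
Then s(-4) = 99.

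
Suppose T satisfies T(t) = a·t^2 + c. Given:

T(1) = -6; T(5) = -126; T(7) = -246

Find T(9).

From T(1) = -6 and T(5) = -126: 1a + c = -6 and 25a + c = -126.
Subtracting: 24a = -120, so a = -5; then c = -6 − (-5)·1 = -1.
So T(t) = -5t² − 1, and T(9) = -406.

-406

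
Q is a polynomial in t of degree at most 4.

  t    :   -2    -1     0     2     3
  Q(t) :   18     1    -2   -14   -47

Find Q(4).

-114

Write Q(t) = at^4 + bt³ + ct² + dt + e; the 5 given values yield a linear system in the 5 coefficients.
Solving, the leading coefficient vanishes, and Q(t) = -2t³ + t² - 2.
Then Q(4) = -114.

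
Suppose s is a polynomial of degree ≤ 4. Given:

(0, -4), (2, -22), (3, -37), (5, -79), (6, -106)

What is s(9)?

Write s(t) = at^4 + bt³ + ct² + dt + e; the 5 given values yield a linear system in the 5 coefficients.
Solving, the top 2 coefficients vanish, and s(t) = -2t² - 5t - 4.
Then s(9) = -211.

-211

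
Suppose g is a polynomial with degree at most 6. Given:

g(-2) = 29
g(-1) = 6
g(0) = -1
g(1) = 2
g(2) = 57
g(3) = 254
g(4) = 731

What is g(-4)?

Write g(x) = ax^6 + bx^5 + cx^4 + dx³ + ex² + px + q; the 7 given values yield a linear system in the 7 coefficients.
Solving, the top 2 coefficients vanish, and g(x) = 2x^4 + 3x³ + 3x² - 5x - 1.
Then g(-4) = 387.

387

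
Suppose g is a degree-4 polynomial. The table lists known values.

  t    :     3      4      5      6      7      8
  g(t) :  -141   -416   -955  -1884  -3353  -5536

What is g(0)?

First differences: -275, -539, -929, -1469, -2183. Second differences: -264, -390, -540, -714. Third differences: -126, -150, -174. Fourth differences: -24, -24.
Level-4 differences are constant, so g has degree 4.
Fitting a degree-4 polynomial gives g(t) = -t^4 - 3t³ + t² + 4t.
The constant term is g(0) = 0.

0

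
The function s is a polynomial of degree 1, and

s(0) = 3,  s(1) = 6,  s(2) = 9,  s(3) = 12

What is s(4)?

15

First differences: 3, 3, 3.
Level-1 differences are constant, so s has degree 1.
Fitting a degree-1 polynomial gives s(m) = 3m + 3.
Then s(4) = 15.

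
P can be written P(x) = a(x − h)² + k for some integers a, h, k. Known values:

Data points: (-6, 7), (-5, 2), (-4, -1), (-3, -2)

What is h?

First differences -5, -3, -1; second difference 2 = 2a, so a = 1.
Expanding, the x-coefficient is −2ah = -2h; matching it to the data gives h = -3, and then k = -2.
So P(x) = 1(x + 3)² − 2.
Hence h = -3.

-3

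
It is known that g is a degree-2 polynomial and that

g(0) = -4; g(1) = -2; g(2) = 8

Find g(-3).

38

Write g(k) = ak² + bk + c; the 3 given values yield a linear system in the 3 coefficients.
Solving, g(k) = 4k² - 2k - 4.
Then g(-3) = 38.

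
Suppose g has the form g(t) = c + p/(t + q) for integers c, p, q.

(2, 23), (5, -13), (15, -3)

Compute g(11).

-4

(g(t) − c)(t + q) = p for each data point; the three points give a linear system in c and q, then p follows.
Solving: c = -1, q = -3, p = -24, so g(t) = -1 − 24/(t − 3).
Then g(11) = -1 − 24/8 = -4.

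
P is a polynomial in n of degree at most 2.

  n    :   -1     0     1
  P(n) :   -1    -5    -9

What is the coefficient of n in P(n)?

First differences: -4, -4.
Level-1 differences are constant, so P has degree 1.
Fitting a degree-1 polynomial gives P(n) = -4n - 5.
The coefficient of n is -4.

-4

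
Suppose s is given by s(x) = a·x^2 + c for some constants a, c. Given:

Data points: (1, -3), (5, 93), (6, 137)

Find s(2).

From s(1) = -3 and s(5) = 93: 1a + c = -3 and 25a + c = 93.
Subtracting: 24a = 96, so a = 4; then c = -3 − 4·1 = -7.
So s(x) = 4x² − 7, and s(2) = 9.

9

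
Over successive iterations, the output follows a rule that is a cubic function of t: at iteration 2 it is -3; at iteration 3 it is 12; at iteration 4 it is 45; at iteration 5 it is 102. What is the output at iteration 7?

312

Write the value at t as g(t).
Write g(t) = at³ + bt² + ct + d; the 4 given values yield a linear system in the 4 coefficients.
Solving, g(t) = t³ - 4t - 3.
Then g(7) = 312.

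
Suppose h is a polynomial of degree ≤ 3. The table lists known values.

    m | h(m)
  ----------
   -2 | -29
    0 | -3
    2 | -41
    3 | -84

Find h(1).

-14

Write h(m) = am³ + bm² + cm + d; the 4 given values yield a linear system in the 4 coefficients.
Solving, the leading coefficient vanishes, and h(m) = -8m² - 3m - 3.
Then h(1) = -14.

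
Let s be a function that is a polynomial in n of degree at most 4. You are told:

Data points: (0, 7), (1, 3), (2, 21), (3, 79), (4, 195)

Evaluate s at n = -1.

15

Write s(n) = an^4 + bn³ + cn² + dn + e; the 5 given values yield a linear system in the 5 coefficients.
Solving, the leading coefficient vanishes, and s(n) = 3n³ + 2n² - 9n + 7.
Then s(-1) = 15.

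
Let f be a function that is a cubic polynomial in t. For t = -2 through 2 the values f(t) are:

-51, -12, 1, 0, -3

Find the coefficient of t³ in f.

2

First differences: 39, 13, -1, -3. Second differences: -26, -14, -2. Third differences: 12, 12.
Level-3 differences are constant, so f has degree 3.
Fitting a degree-3 polynomial gives f(t) = 2t³ - 7t² + 4t + 1.
The coefficient of t³ is 2.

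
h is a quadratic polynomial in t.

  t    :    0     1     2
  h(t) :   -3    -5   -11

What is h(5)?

Write h(t) = at² + bt + c; the 3 given values yield a linear system in the 3 coefficients.
Solving, h(t) = -2t² - 3.
Then h(5) = -53.

-53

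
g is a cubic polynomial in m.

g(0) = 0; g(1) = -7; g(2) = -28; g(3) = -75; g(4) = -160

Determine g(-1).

5

Write g(m) = am³ + bm² + cm + d; the 5 given values yield a linear system in the 4 coefficients.
Solving, g(m) = -2m³ - m² - 4m.
Then g(-1) = 5.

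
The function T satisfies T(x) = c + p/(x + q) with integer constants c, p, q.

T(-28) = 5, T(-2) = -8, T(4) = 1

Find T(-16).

(T(x) − c)(x + q) = p for each data point; the three points give a linear system in c and q, then p follows.
Solving: c = 4, q = 4, p = -24, so T(x) = 4 − 24/(x + 4).
Then T(-16) = 4 − 24/(-12) = 6.

6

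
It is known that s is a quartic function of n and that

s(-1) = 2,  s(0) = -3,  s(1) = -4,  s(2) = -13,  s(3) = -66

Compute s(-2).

Write s(n) = an^4 + bn³ + cn² + dn + e; the 5 given values yield a linear system in the 5 coefficients.
Solving, s(n) = -n^4 + 3n² - 3n - 3.
Then s(-2) = -1.

-1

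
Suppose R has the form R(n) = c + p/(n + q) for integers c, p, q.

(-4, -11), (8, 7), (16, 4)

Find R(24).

3

(R(n) − c)(n + q) = p for each data point; the three points give a linear system in c and q, then p follows.
Solving: c = 1, q = 0, p = 48, so R(n) = 1 + 48/(n + 0).
Then R(24) = 1 + 48/24 = 3.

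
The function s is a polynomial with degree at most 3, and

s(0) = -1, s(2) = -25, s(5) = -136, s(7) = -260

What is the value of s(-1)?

-4

Write s(k) = ak³ + bk² + ck + d; the 4 given values yield a linear system in the 4 coefficients.
Solving, the leading coefficient vanishes, and s(k) = -5k² - 2k - 1.
Then s(-1) = -4.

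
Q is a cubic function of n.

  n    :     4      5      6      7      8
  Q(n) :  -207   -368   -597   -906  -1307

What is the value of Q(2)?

-41

Write Q(n) = an³ + bn² + cn + d; the 5 given values yield a linear system in the 4 coefficients.
Solving, Q(n) = -2n³ - 4n² - 3n - 3.
Then Q(2) = -41.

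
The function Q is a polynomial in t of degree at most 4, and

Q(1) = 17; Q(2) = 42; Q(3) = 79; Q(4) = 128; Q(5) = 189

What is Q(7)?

347

First differences: 25, 37, 49, 61. Second differences: 12, 12, 12.
Level-2 differences are constant, so Q has degree 2.
Fitting a degree-2 polynomial gives Q(t) = 6t² + 7t + 4.
Then Q(7) = 347.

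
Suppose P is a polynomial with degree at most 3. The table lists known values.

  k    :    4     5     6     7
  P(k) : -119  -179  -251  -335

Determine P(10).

-659

First differences: -60, -72, -84. Second differences: -12, -12.
Level-2 differences are constant, so P has degree 2.
Fitting a degree-2 polynomial gives P(k) = -6k² - 6k + 1.
Then P(10) = -659.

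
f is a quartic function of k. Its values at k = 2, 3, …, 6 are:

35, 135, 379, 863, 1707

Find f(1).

7

Write f(k) = ak^4 + bk³ + ck² + dk + e; the 5 given values yield a linear system in the 5 coefficients.
Solving, f(k) = k^4 + 2k³ - k² + 2k + 3.
Then f(1) = 7.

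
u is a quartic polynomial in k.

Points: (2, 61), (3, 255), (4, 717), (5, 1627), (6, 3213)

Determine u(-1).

7

Write u(k) = ak^4 + bk³ + ck² + dk + e; the 5 given values yield a linear system in the 5 coefficients.
Solving, u(k) = 2k^4 + 2k³ + 6k² - 4k - 3.
Then u(-1) = 7.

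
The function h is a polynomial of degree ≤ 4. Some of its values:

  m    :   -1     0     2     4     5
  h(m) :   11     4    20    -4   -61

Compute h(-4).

236

Write h(m) = am^4 + bm³ + cm² + dm + e; the 5 given values yield a linear system in the 5 coefficients.
Solving, the leading coefficient vanishes, and h(m) = -2m³ + 7m² + 2m + 4.
Then h(-4) = 236.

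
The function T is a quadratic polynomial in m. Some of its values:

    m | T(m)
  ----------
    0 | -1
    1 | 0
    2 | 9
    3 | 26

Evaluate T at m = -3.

First differences: 1, 9, 17. Second differences: 8, 8.
Level-2 differences are constant, so T has degree 2.
Fitting a degree-2 polynomial gives T(m) = 4m² - 3m - 1.
Then T(-3) = 44.

44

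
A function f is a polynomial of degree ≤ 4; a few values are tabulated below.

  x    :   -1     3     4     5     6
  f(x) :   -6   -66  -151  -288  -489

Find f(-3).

Write f(x) = ax^4 + bx³ + cx² + dx + e; the 5 given values yield a linear system in the 5 coefficients.
Solving, the leading coefficient vanishes, and f(x) = -2x³ - 2x² + 3x - 3.
Then f(-3) = 24.

24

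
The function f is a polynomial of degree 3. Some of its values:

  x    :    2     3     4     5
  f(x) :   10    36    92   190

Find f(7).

Write f(x) = ax³ + bx² + cx + d; the 4 given values yield a linear system in the 4 coefficients.
Solving, f(x) = 2x³ - 3x² + 3x.
Then f(7) = 560.

560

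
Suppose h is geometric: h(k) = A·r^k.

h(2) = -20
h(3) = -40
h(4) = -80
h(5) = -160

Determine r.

2

Consecutive ratio: -40/(-20) = 2, and -80/(-40) = 2, so r = 2.
Then A·2^2 = -20 gives A = -5, and h(k) = -5·2^k.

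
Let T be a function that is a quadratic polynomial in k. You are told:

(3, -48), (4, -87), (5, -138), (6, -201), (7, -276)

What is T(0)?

Write T(k) = ak² + bk + c; the 5 given values yield a linear system in the 3 coefficients.
Solving, T(k) = -6k² + 3k - 3.
Then T(0) = -3.

-3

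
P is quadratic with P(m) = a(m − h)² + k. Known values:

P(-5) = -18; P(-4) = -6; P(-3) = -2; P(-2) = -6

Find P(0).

First differences 12, 4, -4; second difference -8 = 2a, so a = -4.
Expanding, the m-coefficient is −2ah = 8h; matching it to the data gives h = -3, and then k = -2.
So P(m) = -4(m + 3)² − 2.
P(0) = -4·3² − 2 = -38.

-38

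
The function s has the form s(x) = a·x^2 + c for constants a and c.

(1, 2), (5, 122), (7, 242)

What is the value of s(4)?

77

From s(1) = 2 and s(5) = 122: 1a + c = 2 and 25a + c = 122.
Subtracting: 24a = 120, so a = 5; then c = 2 − 5·1 = -3.
So s(x) = 5x² − 3, and s(4) = 77.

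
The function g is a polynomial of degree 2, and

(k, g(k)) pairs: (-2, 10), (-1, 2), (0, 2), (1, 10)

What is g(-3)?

First differences: -8, 0, 8. Second differences: 8, 8.
Level-2 differences are constant, so g has degree 2.
Fitting a degree-2 polynomial gives g(k) = 4k² + 4k + 2.
Then g(-3) = 26.

26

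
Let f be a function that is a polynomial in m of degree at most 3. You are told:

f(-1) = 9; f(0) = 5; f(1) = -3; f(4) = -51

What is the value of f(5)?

-75

Write f(m) = am³ + bm² + cm + d; the 4 given values yield a linear system in the 4 coefficients.
Solving, the leading coefficient vanishes, and f(m) = -2m² - 6m + 5.
Then f(5) = -75.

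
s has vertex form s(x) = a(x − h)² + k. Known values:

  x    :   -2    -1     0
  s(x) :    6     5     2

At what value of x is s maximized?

-2

First differences -1, -3; second difference -2 = 2a, so a = -1.
Expanding, the x-coefficient is −2ah = 2h; matching it to the data gives h = -2, and then k = 6.
So s(x) = -1(x + 2)² + 6.
Hence h = -2.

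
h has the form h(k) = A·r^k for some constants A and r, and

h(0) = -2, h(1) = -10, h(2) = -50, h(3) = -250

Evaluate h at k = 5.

-6250

Consecutive ratio: -10/(-2) = 5, and -50/(-10) = 5, so r = 5.
Then A·5^0 = -2 gives A = -2, and h(k) = -2·5^k.
h(5) = -2·5^5 = -6250.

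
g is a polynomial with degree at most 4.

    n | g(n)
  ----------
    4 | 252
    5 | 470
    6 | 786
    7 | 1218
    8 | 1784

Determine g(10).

Write g(n) = an^4 + bn³ + cn² + dn + e; the 5 given values yield a linear system in the 5 coefficients.
Solving, the leading coefficient vanishes, and g(n) = 3n³ + 4n² - n.
Then g(10) = 3390.

3390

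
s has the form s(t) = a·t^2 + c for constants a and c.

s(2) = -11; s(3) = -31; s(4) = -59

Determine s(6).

-139

From s(2) = -11 and s(3) = -31: 4a + c = -11 and 9a + c = -31.
Subtracting: 5a = -20, so a = -4; then c = -11 − (-4)·4 = 5.
So s(t) = -4t² + 5, and s(6) = -139.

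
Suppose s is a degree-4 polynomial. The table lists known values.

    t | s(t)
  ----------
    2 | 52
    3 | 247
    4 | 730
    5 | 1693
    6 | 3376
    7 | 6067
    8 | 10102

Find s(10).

Write s(t) = at^4 + bt³ + ct² + dt + e; the 7 given values yield a linear system in the 5 coefficients.
Solving, s(t) = 2t^4 + 4t³ - 2t² - t - 2.
Then s(10) = 23788.

23788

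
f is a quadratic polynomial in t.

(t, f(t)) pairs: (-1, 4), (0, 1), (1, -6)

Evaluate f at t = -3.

-2

Write f(t) = at² + bt + c; the 3 given values yield a linear system in the 3 coefficients.
Solving, f(t) = -2t² - 5t + 1.
Then f(-3) = -2.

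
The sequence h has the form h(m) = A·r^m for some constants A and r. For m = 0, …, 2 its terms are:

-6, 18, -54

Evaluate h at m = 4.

-486

Consecutive ratio: 18/(-6) = -3, and -54/18 = -3, so r = -3.
Then A·(-3)^0 = -6 gives A = -6, and h(m) = -6·(-3)^m.
h(4) = -6·(-3)^4 = -486.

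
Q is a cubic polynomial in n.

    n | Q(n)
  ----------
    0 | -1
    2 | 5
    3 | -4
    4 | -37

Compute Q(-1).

8

Write Q(n) = an³ + bn² + cn + d; the 4 given values yield a linear system in the 4 coefficients.
Solving, Q(n) = -2n³ + 6n² - n - 1.
Then Q(-1) = 8.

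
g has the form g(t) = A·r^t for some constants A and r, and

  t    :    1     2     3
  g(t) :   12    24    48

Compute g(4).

96

Consecutive ratio: 24/12 = 2, and 48/24 = 2, so r = 2.
Then A·2^1 = 12 gives A = 6, and g(t) = 6·2^t.
g(4) = 6·2^4 = 96.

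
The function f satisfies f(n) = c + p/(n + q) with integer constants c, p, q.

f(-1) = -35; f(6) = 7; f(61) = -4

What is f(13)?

(f(n) − c)(n + q) = p for each data point; the three points give a linear system in c and q, then p follows.
Solving: c = -5, q = -1, p = 60, so f(n) = -5 + 60/(n − 1).
Then f(13) = -5 + 60/12 = 0.

0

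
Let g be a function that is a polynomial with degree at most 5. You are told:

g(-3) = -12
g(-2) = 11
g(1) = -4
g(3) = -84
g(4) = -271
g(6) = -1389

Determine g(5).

-668

Write g(x) = ax^5 + bx^4 + cx³ + dx² + ex + p; the 6 given values yield a linear system in the 6 coefficients.
Solving, the leading coefficient vanishes, and g(x) = -x^4 - x³ + 4x² - 3x - 3.
Then g(5) = -668.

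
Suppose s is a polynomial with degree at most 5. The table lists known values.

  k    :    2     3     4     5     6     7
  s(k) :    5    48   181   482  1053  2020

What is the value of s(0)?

-3

Write s(k) = ak^5 + bk^4 + ck³ + dk² + ek + p; the 6 given values yield a linear system in the 6 coefficients.
Solving, the leading coefficient vanishes, and s(k) = k^4 - k³ - k² + 2k - 3.
Then s(0) = -3.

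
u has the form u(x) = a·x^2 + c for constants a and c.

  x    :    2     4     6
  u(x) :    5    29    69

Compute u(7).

95

From u(2) = 5 and u(4) = 29: 4a + c = 5 and 16a + c = 29.
Subtracting: 12a = 24, so a = 2; then c = 5 − 2·4 = -3.
So u(x) = 2x² − 3, and u(7) = 95.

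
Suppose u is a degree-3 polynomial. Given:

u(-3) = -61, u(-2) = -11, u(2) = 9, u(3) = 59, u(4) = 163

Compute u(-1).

Write u(t) = at³ + bt² + ct + d; the 5 given values yield a linear system in the 4 coefficients.
Solving, u(t) = 3t³ - 7t - 1.
Then u(-1) = 3.

3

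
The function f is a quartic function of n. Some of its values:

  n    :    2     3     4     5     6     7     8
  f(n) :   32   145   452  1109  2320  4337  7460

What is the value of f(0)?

4

First differences: 113, 307, 657, 1211, 2017, 3123. Second differences: 194, 350, 554, 806, 1106. Third differences: 156, 204, 252, 300. Fourth differences: 48, 48, 48.
Level-4 differences are constant, so f has degree 4.
Fitting a degree-4 polynomial gives f(n) = 2n^4 - 2n³ + 5n² - 4n + 4.
Then f(0) = 4.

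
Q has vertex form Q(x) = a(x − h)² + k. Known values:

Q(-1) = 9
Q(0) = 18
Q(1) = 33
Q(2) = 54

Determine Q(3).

First differences 9, 15, 21; second difference 6 = 2a, so a = 3.
Expanding, the x-coefficient is −2ah = -6h; matching it to the data gives h = -2, and then k = 6.
So Q(x) = 3(x + 2)² + 6.
Q(3) = 3·5² + 6 = 81.

81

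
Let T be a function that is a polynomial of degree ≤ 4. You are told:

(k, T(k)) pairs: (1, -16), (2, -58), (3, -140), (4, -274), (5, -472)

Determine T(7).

-1108

First differences: -42, -82, -134, -198. Second differences: -40, -52, -64. Third differences: -12, -12.
Level-3 differences are constant, so T has degree 3.
Fitting a degree-3 polynomial gives T(k) = -2k³ - 8k² - 4k - 2.
Then T(7) = -1108.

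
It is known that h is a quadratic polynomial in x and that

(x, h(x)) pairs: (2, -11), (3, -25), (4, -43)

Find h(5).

Write h(x) = ax² + bx + c; the 3 given values yield a linear system in the 3 coefficients.
Solving, h(x) = -2x² - 4x + 5.
Then h(5) = -65.

-65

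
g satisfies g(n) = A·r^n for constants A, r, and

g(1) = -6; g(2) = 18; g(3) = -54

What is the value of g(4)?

Consecutive ratio: 18/(-6) = -3, and -54/18 = -3, so r = -3.
Then A·(-3)^1 = -6 gives A = 2, and g(n) = 2·(-3)^n.
g(4) = 2·(-3)^4 = 162.

162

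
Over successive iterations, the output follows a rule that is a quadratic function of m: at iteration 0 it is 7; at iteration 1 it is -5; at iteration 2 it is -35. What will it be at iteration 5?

Write the value at m as Q(m).
Write Q(m) = am² + bm + c; the 3 given values yield a linear system in the 3 coefficients.
Solving, Q(m) = -9m² - 3m + 7.
Then Q(5) = -233.

-233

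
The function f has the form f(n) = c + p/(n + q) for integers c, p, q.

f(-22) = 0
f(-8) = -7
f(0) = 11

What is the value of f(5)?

(f(n) − c)(n + q) = p for each data point; the three points give a linear system in c and q, then p follows.
Solving: c = 2, q = 4, p = 36, so f(n) = 2 + 36/(n + 4).
Then f(5) = 2 + 36/9 = 6.

6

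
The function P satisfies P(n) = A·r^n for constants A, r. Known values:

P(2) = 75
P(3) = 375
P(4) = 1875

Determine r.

Consecutive ratio: 375/75 = 5, and 1875/375 = 5, so r = 5.
Then A·5^2 = 75 gives A = 3, and P(n) = 3·5^n.

5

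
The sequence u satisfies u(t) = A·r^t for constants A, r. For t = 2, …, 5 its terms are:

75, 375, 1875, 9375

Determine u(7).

234375

Consecutive ratio: 375/75 = 5, and 1875/375 = 5, so r = 5.
Then A·5^2 = 75 gives A = 3, and u(t) = 3·5^t.
u(7) = 3·5^7 = 234375.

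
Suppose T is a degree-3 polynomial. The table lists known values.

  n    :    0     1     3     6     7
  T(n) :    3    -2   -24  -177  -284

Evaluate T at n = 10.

Write T(n) = an³ + bn² + cn + d; the 5 given values yield a linear system in the 4 coefficients.
Solving, T(n) = -n³ + 2n² - 6n + 3.
Then T(10) = -857.

-857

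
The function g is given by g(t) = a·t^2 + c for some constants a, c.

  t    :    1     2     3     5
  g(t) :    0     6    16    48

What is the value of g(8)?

From g(1) = 0 and g(2) = 6: 1a + c = 0 and 4a + c = 6.
Subtracting: 3a = 6, so a = 2; then c = 0 − 2·1 = -2.
So g(t) = 2t² − 2, and g(8) = 126.

126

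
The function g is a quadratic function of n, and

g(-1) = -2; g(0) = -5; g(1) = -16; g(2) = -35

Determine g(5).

Write g(n) = an² + bn + c; the 4 given values yield a linear system in the 3 coefficients.
Solving, g(n) = -4n² - 7n - 5.
Then g(5) = -140.

-140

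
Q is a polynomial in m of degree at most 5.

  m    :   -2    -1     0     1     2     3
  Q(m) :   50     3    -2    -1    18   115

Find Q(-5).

First differences: -47, -5, 1, 19, 97. Second differences: 42, 6, 18, 78. Third differences: -36, 12, 60. Fourth differences: 48, 48.
Level-4 differences are constant, so Q has degree 4.
Fitting a degree-4 polynomial gives Q(m) = 2m^4 - 2m³ + m² - 2.
Then Q(-5) = 1523.

1523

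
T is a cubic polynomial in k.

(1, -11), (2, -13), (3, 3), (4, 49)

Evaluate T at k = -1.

-1

Write T(k) = ak³ + bk² + ck + d; the 4 given values yield a linear system in the 4 coefficients.
Solving, T(k) = 2k³ - 3k² - 7k - 3.
Then T(-1) = -1.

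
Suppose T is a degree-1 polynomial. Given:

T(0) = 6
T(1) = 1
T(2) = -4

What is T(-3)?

First differences: -5, -5.
Level-1 differences are constant, so T has degree 1.
Fitting a degree-1 polynomial gives T(x) = -5x + 6.
Then T(-3) = 21.

21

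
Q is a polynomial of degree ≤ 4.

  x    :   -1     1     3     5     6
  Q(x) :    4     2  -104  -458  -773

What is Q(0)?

Write Q(x) = ax^4 + bx³ + cx² + dx + e; the 5 given values yield a linear system in the 5 coefficients.
Solving, the leading coefficient vanishes, and Q(x) = -3x³ - 4x² + 2x + 7.
The constant term is Q(0) = 7.

7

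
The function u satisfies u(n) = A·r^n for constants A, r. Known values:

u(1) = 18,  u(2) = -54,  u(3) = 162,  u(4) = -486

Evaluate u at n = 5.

1458

Consecutive ratio: -54/18 = -3, and 162/(-54) = -3, so r = -3.
Then A·(-3)^1 = 18 gives A = -6, and u(n) = -6·(-3)^n.
u(5) = -6·(-3)^5 = 1458.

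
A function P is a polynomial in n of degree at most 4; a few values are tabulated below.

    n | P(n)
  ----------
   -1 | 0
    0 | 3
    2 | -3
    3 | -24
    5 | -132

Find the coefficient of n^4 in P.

0

Write P(n) = an^4 + bn³ + cn² + dn + e; the 5 given values yield a linear system in the 5 coefficients.
Solving, the leading coefficient vanishes, and P(n) = -n³ - n² + 3n + 3.
The coefficient of n^4 is 0.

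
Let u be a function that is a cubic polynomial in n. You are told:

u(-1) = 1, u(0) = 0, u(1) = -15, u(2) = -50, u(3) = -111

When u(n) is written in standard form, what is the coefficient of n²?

-7

First differences: -1, -15, -35, -61. Second differences: -14, -20, -26. Third differences: -6, -6.
Level-3 differences are constant, so u has degree 3.
Fitting a degree-3 polynomial gives u(n) = -n³ - 7n² - 7n.
The coefficient of n² is -7.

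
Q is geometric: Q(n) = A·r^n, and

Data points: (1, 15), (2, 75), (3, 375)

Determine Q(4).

Consecutive ratio: 75/15 = 5, and 375/75 = 5, so r = 5.
Then A·5^1 = 15 gives A = 3, and Q(n) = 3·5^n.
Q(4) = 3·5^4 = 1875.

1875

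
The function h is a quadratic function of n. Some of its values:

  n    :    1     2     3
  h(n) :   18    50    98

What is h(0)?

Write h(n) = an² + bn + c; the 3 given values yield a linear system in the 3 coefficients.
Solving, h(n) = 8n² + 8n + 2.
The constant term is h(0) = 2.

2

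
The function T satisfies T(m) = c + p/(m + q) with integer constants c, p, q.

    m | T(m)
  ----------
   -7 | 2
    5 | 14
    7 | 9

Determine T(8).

(T(m) − c)(m + q) = p for each data point; the three points give a linear system in c and q, then p follows.
Solving: c = 4, q = -3, p = 20, so T(m) = 4 + 20/(m − 3).
Then T(8) = 4 + 20/5 = 8.

8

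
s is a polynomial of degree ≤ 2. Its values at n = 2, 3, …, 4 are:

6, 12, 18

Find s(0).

First differences: 6, 6.
Level-1 differences are constant, so s has degree 1.
Fitting a degree-1 polynomial gives s(n) = 6n - 6.
Then s(0) = -6.

-6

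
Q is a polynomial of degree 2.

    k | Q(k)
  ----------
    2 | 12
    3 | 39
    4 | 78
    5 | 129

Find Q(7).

267

First differences: 27, 39, 51. Second differences: 12, 12.
Level-2 differences are constant, so Q has degree 2.
Fitting a degree-2 polynomial gives Q(k) = 6k² - 3k - 6.
Then Q(7) = 267.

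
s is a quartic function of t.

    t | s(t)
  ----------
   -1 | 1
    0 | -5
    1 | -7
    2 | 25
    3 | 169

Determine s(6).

2773

Write s(t) = at^4 + bt³ + ct² + dt + e; the 5 given values yield a linear system in the 5 coefficients.
Solving, s(t) = 2t^4 + t³ - 5t - 5.
Then s(6) = 2773.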